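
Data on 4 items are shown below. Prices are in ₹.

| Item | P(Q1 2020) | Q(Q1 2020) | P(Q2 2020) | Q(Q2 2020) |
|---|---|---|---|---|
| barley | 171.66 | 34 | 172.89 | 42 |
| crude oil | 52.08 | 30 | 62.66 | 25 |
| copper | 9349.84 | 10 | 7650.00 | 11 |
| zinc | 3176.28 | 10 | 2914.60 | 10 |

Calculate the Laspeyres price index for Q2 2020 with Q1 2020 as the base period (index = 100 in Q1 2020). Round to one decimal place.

Laspeyres price index uses base-period quantities as weights.
ΣP(Q2 2020)·Q(Q1 2020) = 172.89×34 + 62.66×30 + 7650.00×10 + 2914.60×10 = 5878.26 + 1879.8 + 76500 + 29146 = 113404.06
ΣP(Q1 2020)·Q(Q1 2020) = 171.66×34 + 52.08×30 + 9349.84×10 + 3176.28×10 = 5836.44 + 1562.4 + 93498.4 + 31762.8 = 132660.04
Index = 113404.06 / 132660.04 × 100 = 85.4847

85.5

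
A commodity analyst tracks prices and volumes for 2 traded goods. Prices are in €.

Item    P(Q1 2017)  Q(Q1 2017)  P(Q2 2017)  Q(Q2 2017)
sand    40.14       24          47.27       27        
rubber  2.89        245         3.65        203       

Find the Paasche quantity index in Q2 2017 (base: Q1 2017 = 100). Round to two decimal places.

99.43

Paasche quantity index uses current-period prices as weights.
ΣP(Q2 2017)·Q(Q2 2017) = 47.27×27 + 3.65×203 = 1276.29 + 740.95 = 2017.24
ΣP(Q2 2017)·Q(Q1 2017) = 47.27×24 + 3.65×245 = 1134.48 + 894.25 = 2028.73
Index = 2017.24 / 2028.73 × 100 = 99.4336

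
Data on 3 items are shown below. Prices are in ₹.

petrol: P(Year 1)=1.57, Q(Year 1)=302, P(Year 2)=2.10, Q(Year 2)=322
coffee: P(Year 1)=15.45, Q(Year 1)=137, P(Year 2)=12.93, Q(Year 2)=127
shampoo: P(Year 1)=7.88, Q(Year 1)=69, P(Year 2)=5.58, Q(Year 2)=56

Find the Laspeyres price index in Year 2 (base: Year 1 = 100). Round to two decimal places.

Laspeyres price index uses base-period quantities as weights.
ΣP(Year 2)·Q(Year 1) = 2.10×302 + 12.93×137 + 5.58×69 = 634.2 + 1771.41 + 385.02 = 2790.63
ΣP(Year 1)·Q(Year 1) = 1.57×302 + 15.45×137 + 7.88×69 = 474.14 + 2116.65 + 543.72 = 3134.51
Index = 2790.63 / 3134.51 × 100 = 89.0292

89.03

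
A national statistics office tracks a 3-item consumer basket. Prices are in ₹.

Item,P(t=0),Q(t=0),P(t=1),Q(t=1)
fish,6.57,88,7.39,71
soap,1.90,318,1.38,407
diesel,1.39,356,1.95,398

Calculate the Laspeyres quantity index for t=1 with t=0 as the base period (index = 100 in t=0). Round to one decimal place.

106.9

Laspeyres quantity index uses base-period prices as weights.
ΣP(t=0)·Q(t=1) = 6.57×71 + 1.90×407 + 1.39×398 = 466.47 + 773.3 + 553.22 = 1792.99
ΣP(t=0)·Q(t=0) = 6.57×88 + 1.90×318 + 1.39×356 = 578.16 + 604.2 + 494.84 = 1677.2
Index = 1792.99 / 1677.2 × 100 = 106.9038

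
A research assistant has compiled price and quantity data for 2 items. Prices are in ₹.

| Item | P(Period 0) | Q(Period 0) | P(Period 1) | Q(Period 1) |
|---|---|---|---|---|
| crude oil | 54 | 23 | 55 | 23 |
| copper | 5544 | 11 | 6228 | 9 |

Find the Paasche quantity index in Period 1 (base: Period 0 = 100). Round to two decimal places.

Paasche quantity index uses current-period prices as weights.
ΣP(Period 1)·Q(Period 1) = 55×23 + 6228×9 = 1265 + 56052 = 57317
ΣP(Period 1)·Q(Period 0) = 55×23 + 6228×11 = 1265 + 68508 = 69773
Index = 57317 / 69773 × 100 = 82.1478

82.15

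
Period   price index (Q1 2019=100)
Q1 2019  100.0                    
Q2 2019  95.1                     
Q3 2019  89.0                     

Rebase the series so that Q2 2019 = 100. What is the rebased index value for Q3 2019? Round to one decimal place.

93.6

Rebased(Q3 2019) = 89.0 / 95.1 × 100 = 93.5857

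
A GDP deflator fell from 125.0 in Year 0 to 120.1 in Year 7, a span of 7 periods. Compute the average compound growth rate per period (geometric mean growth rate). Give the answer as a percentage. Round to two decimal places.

Growth factor = (120.1/125.0)^(1/7) = (0.960800)^(1/7) = 0.994304
Growth rate = 0.994304 − 1 = -0.005696 = -0.5696%

-0.57%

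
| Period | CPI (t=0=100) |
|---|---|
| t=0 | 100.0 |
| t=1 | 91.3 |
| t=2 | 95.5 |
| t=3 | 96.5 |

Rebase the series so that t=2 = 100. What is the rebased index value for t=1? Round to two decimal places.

Rebased(t=1) = 91.3 / 95.5 × 100 = 95.6021

95.60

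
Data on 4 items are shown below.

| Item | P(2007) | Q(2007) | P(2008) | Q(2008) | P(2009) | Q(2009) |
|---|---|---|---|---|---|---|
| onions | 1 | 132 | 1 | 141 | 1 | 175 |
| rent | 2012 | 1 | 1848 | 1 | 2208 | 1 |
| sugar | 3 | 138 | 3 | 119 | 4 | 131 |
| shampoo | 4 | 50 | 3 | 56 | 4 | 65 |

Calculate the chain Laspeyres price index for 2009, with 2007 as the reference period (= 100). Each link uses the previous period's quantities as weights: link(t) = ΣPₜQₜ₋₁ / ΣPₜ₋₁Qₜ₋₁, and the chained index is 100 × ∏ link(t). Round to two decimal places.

Link 2007→2008:
ΣP(2008)Q(2007) = 1×132 + 1848×1 + 3×138 + 3×50 = 132 + 1848 + 414 + 150 = 2544
ΣP(2007)Q(2007) = 1×132 + 2012×1 + 3×138 + 4×50 = 132 + 2012 + 414 + 200 = 2758
link = 2544/2758 = 0.922408
Link 2008→2009:
ΣP(2009)Q(2008) = 1×141 + 2208×1 + 4×119 + 4×56 = 141 + 2208 + 476 + 224 = 3049
ΣP(2008)Q(2008) = 1×141 + 1848×1 + 3×119 + 3×56 = 141 + 1848 + 357 + 168 = 2514
link = 3049/2514 = 1.212808
Chained index = 100 × 0.922408 × 1.212808 = 111.8703

111.87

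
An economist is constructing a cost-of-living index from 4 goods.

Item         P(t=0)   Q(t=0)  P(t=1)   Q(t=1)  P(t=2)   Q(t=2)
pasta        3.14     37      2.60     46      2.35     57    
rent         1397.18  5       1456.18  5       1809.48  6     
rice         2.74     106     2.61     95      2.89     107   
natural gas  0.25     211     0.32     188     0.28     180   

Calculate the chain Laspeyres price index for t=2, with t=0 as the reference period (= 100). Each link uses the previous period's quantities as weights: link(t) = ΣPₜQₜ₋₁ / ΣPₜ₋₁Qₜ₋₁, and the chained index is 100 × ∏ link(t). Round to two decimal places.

127.57

Link t=0→t=1:
ΣP(t=1)Q(t=0) = 2.60×37 + 1456.18×5 + 2.61×106 + 0.32×211 = 96.2 + 7280.9 + 276.66 + 67.52 = 7721.28
ΣP(t=0)Q(t=0) = 3.14×37 + 1397.18×5 + 2.74×106 + 0.25×211 = 116.18 + 6985.9 + 290.44 + 52.75 = 7445.27
link = 7721.28/7445.27 = 1.037072
Link t=1→t=2:
ΣP(t=2)Q(t=1) = 2.35×46 + 1809.48×5 + 2.89×95 + 0.28×188 = 108.1 + 9047.4 + 274.55 + 52.64 = 9482.69
ΣP(t=1)Q(t=1) = 2.60×46 + 1456.18×5 + 2.61×95 + 0.32×188 = 119.6 + 7280.9 + 247.95 + 60.16 = 7708.61
link = 9482.69/7708.61 = 1.230143
Chained index = 100 × 1.037072 × 1.230143 = 127.5746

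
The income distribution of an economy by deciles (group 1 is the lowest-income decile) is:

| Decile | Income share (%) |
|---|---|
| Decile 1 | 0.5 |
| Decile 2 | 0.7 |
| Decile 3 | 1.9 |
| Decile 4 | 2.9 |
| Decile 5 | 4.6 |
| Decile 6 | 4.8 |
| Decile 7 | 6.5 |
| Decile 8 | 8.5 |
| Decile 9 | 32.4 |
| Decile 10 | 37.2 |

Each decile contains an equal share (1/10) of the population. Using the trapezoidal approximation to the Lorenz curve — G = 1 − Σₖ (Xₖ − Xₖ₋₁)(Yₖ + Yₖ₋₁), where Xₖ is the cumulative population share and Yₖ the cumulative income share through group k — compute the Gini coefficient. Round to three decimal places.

Cumulative income shares Yₖ: 0.0050, 0.0120, 0.0310, 0.0600, 0.1060, 0.1540, 0.2190, 0.3040, 0.6280, 1.0000
Σ (Xₖ−Xₖ₋₁)(Yₖ+Yₖ₋₁) = (1/10)(0.0050+0.0000) + (1/10)(0.0120+0.0050) + (1/10)(0.0310+0.0120) + (1/10)(0.0600+0.0310) + (1/10)(0.1060+0.0600) + (1/10)(0.1540+0.1060) + (1/10)(0.2190+0.1540) + (1/10)(0.3040+0.2190) + (1/10)(0.6280+0.3040) + (1/10)(1.0000+0.6280)
  = 0.0005 + 0.0017 + 0.0043 + 0.0091 + 0.0166 + 0.0260 + 0.0373 + 0.0523 + 0.0932 + 0.1628 = 0.4038
G = 1 − 0.4038 = 0.5962

0.596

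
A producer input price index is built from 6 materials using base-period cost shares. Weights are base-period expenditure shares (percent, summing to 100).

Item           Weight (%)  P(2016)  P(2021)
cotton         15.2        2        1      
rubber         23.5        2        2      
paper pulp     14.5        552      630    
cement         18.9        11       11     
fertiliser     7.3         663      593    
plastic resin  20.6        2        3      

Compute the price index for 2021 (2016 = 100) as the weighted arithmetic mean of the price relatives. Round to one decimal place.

104.0

cotton: 15.2 × (1/2) = 15.2 × 0.500000 = 7.6000
rubber: 23.5 × (2/2) = 23.5 × 1.000000 = 23.5000
paper pulp: 14.5 × (630/552) = 14.5 × 1.141304 = 16.5489
cement: 18.9 × (11/11) = 18.9 × 1.000000 = 18.9000
fertiliser: 7.3 × (593/663) = 7.3 × 0.894419 = 6.5293
plastic resin: 20.6 × (3/2) = 20.6 × 1.500000 = 30.9000
Index = Σ wᵢ·(p₁ᵢ/p₀ᵢ) = 7.6000 + 23.5000 + 16.5489 + 18.9000 + 6.5293 + 30.9000 = 103.9782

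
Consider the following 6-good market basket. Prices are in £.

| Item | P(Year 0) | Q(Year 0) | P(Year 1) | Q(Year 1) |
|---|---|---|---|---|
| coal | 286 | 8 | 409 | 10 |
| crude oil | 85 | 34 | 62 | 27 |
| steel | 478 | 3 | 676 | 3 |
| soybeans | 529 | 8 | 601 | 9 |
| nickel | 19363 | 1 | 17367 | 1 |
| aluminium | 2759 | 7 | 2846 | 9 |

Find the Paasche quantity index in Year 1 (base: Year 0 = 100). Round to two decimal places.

Paasche quantity index uses current-period prices as weights.
ΣP(Year 1)·Q(Year 1) = 409×10 + 62×27 + 676×3 + 601×9 + 17367×1 + 2846×9 = 4090 + 1674 + 2028 + 5409 + 17367 + 25614 = 56182
ΣP(Year 1)·Q(Year 0) = 409×8 + 62×34 + 676×3 + 601×8 + 17367×1 + 2846×7 = 3272 + 2108 + 2028 + 4808 + 17367 + 19922 = 49505
Index = 56182 / 49505 × 100 = 113.4875

113.49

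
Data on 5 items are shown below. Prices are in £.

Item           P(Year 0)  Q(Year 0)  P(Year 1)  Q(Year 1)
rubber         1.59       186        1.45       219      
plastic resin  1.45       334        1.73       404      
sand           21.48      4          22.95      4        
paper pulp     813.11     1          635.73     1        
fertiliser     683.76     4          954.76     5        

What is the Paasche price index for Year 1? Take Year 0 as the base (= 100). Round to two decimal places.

Paasche price index uses current-period quantities as weights.
ΣP(Year 1)·Q(Year 1) = 1.45×219 + 1.73×404 + 22.95×4 + 635.73×1 + 954.76×5 = 317.55 + 698.92 + 91.8 + 635.73 + 4773.8 = 6517.8
ΣP(Year 0)·Q(Year 1) = 1.59×219 + 1.45×404 + 21.48×4 + 813.11×1 + 683.76×5 = 348.21 + 585.8 + 85.92 + 813.11 + 3418.8 = 5251.84
Index = 6517.8 / 5251.84 × 100 = 124.1051

124.11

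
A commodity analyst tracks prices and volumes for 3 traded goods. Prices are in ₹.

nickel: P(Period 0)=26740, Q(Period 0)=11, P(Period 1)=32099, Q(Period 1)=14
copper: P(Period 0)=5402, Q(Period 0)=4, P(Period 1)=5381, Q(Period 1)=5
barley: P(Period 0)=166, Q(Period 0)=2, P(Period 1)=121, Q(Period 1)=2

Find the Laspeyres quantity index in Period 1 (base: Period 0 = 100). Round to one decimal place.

Laspeyres quantity index uses base-period prices as weights.
ΣP(Period 0)·Q(Period 1) = 26740×14 + 5402×5 + 166×2 = 374360 + 27010 + 332 = 401702
ΣP(Period 0)·Q(Period 0) = 26740×11 + 5402×4 + 166×2 = 294140 + 21608 + 332 = 316080
Index = 401702 / 316080 × 100 = 127.0887

127.1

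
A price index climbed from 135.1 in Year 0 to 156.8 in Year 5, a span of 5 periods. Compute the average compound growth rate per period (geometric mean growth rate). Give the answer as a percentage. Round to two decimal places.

3.02%

Growth factor = (156.8/135.1)^(1/5) = (1.160622)^(1/5) = 1.030239
Growth rate = 1.030239 − 1 = 0.030239 = 3.0239%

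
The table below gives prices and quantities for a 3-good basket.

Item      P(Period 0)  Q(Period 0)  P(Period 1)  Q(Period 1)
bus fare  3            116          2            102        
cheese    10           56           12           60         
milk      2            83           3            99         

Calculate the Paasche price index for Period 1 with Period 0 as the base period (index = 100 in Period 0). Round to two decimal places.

Paasche price index uses current-period quantities as weights.
ΣP(Period 1)·Q(Period 1) = 2×102 + 12×60 + 3×99 = 204 + 720 + 297 = 1221
ΣP(Period 0)·Q(Period 1) = 3×102 + 10×60 + 2×99 = 306 + 600 + 198 = 1104
Index = 1221 / 1104 × 100 = 110.5978

110.60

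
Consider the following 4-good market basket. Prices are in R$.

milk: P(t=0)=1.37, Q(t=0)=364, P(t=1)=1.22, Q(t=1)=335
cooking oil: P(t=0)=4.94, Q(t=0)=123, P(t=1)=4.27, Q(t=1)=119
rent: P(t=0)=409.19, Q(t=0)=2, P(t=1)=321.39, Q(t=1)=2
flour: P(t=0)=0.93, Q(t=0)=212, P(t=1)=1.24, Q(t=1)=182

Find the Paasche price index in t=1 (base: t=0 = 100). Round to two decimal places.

Paasche price index uses current-period quantities as weights.
ΣP(t=1)·Q(t=1) = 1.22×335 + 4.27×119 + 321.39×2 + 1.24×182 = 408.7 + 508.13 + 642.78 + 225.68 = 1785.29
ΣP(t=0)·Q(t=1) = 1.37×335 + 4.94×119 + 409.19×2 + 0.93×182 = 458.95 + 587.86 + 818.38 + 169.26 = 2034.45
Index = 1785.29 / 2034.45 × 100 = 87.7530

87.75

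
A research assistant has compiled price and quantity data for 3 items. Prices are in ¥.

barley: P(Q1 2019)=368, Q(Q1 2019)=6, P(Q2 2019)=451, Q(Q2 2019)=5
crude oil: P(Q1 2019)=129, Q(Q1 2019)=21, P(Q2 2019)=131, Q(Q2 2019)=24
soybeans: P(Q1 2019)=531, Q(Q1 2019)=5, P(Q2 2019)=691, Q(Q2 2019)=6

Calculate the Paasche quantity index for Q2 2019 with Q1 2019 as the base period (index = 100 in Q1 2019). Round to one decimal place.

107.1

Paasche quantity index uses current-period prices as weights.
ΣP(Q2 2019)·Q(Q2 2019) = 451×5 + 131×24 + 691×6 = 2255 + 3144 + 4146 = 9545
ΣP(Q2 2019)·Q(Q1 2019) = 451×6 + 131×21 + 691×5 = 2706 + 2751 + 3455 = 8912
Index = 9545 / 8912 × 100 = 107.1028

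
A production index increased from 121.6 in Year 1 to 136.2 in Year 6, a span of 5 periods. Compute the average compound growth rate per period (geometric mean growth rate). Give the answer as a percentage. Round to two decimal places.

Growth factor = (136.2/121.6)^(1/5) = (1.120066)^(1/5) = 1.022937
Growth rate = 1.022937 − 1 = 0.022937 = 2.2937%

2.29%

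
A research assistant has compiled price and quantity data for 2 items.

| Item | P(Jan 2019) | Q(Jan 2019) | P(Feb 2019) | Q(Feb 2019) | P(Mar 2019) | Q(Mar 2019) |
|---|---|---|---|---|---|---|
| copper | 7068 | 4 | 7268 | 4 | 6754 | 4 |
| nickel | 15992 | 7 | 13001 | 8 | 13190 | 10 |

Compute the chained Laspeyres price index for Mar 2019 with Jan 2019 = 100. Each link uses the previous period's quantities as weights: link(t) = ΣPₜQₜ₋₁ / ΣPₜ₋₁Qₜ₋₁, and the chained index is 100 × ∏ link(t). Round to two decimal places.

85.29

Link Jan 2019→Feb 2019:
ΣP(Feb 2019)Q(Jan 2019) = 7268×4 + 13001×7 = 29072 + 91007 = 120079
ΣP(Jan 2019)Q(Jan 2019) = 7068×4 + 15992×7 = 28272 + 111944 = 140216
link = 120079/140216 = 0.856386
Link Feb 2019→Mar 2019:
ΣP(Mar 2019)Q(Feb 2019) = 6754×4 + 13190×8 = 27016 + 105520 = 132536
ΣP(Feb 2019)Q(Feb 2019) = 7268×4 + 13001×8 = 29072 + 104008 = 133080
link = 132536/133080 = 0.995912
Chained index = 100 × 0.856386 × 0.995912 = 85.2885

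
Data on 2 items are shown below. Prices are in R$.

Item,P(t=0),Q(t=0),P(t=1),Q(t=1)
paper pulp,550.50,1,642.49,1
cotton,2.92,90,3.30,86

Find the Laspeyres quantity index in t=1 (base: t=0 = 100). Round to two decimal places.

98.56

Laspeyres quantity index uses base-period prices as weights.
ΣP(t=0)·Q(t=1) = 550.50×1 + 2.92×86 = 550.5 + 251.12 = 801.62
ΣP(t=0)·Q(t=0) = 550.50×1 + 2.92×90 = 550.5 + 262.8 = 813.3
Index = 801.62 / 813.3 × 100 = 98.5639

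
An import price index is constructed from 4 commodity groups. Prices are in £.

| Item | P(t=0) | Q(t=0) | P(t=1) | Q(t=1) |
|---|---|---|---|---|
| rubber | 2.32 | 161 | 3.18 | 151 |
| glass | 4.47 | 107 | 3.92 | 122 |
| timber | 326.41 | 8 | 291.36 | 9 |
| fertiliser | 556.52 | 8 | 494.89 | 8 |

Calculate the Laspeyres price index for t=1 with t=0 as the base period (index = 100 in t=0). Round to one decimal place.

91.2

Laspeyres price index uses base-period quantities as weights.
ΣP(t=1)·Q(t=0) = 3.18×161 + 3.92×107 + 291.36×8 + 494.89×8 = 511.98 + 419.44 + 2330.88 + 3959.12 = 7221.42
ΣP(t=0)·Q(t=0) = 2.32×161 + 4.47×107 + 326.41×8 + 556.52×8 = 373.52 + 478.29 + 2611.28 + 4452.16 = 7915.25
Index = 7221.42 / 7915.25 × 100 = 91.2343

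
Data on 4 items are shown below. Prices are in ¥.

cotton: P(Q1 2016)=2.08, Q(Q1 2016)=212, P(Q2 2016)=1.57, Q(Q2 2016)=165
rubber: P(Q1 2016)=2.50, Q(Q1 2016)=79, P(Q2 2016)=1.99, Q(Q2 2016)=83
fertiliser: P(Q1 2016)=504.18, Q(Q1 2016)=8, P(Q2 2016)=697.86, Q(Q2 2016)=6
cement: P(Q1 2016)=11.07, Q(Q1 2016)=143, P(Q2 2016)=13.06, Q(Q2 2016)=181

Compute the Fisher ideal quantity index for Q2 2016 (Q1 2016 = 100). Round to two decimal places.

88.52

Laspeyres component (base-period weights):
ΣP(Q1 2016)Q(Q2 2016) = 2.08×165 + 2.50×83 + 504.18×6 + 11.07×181 = 343.2 + 207.5 + 3025.08 + 2003.67 = 5579.45
ΣP(Q1 2016)Q(Q1 2016) = 2.08×212 + 2.50×79 + 504.18×8 + 11.07×143 = 440.96 + 197.5 + 4033.44 + 1583.01 = 6254.91
L = 5579.45 / 6254.91 × 100 = 89.2011
Paasche component (current-period weights):
ΣP(Q2 2016)Q(Q2 2016) = 1.57×165 + 1.99×83 + 697.86×6 + 13.06×181 = 259.05 + 165.17 + 4187.16 + 2363.86 = 6975.24
ΣP(Q2 2016)Q(Q1 2016) = 1.57×212 + 1.99×79 + 697.86×8 + 13.06×143 = 332.84 + 157.21 + 5582.88 + 1867.58 = 7940.51
P = 6975.24 / 7940.51 × 100 = 87.8437
Fisher = √(L × P) = √(89.2011 × 87.8437) = 88.5198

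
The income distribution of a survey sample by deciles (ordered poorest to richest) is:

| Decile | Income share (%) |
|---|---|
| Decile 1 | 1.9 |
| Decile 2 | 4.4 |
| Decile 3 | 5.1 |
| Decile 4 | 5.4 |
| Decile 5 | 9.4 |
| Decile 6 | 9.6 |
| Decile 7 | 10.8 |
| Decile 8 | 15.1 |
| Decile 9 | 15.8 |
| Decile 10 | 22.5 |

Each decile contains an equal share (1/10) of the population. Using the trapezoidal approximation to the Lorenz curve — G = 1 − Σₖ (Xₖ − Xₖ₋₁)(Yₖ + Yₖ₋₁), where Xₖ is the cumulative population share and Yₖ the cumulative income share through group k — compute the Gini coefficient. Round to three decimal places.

Cumulative income shares Yₖ: 0.0190, 0.0630, 0.1140, 0.1680, 0.2620, 0.3580, 0.4660, 0.6170, 0.7750, 1.0000
Σ (Xₖ−Xₖ₋₁)(Yₖ+Yₖ₋₁) = (1/10)(0.0190+0.0000) + (1/10)(0.0630+0.0190) + (1/10)(0.1140+0.0630) + (1/10)(0.1680+0.1140) + (1/10)(0.2620+0.1680) + (1/10)(0.3580+0.2620) + (1/10)(0.4660+0.3580) + (1/10)(0.6170+0.4660) + (1/10)(0.7750+0.6170) + (1/10)(1.0000+0.7750)
  = 0.0019 + 0.0082 + 0.0177 + 0.0282 + 0.0430 + 0.0620 + 0.0824 + 0.1083 + 0.1392 + 0.1775 = 0.6684
G = 1 − 0.6684 = 0.3316

0.332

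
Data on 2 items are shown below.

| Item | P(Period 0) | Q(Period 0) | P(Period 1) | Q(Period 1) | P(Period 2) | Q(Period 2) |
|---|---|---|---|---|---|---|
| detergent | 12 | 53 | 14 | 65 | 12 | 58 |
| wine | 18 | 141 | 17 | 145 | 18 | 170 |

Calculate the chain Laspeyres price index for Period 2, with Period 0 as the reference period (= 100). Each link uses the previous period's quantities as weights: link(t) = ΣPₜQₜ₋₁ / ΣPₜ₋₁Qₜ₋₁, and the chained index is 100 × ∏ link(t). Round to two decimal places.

99.34

Link Period 0→Period 1:
ΣP(Period 1)Q(Period 0) = 14×53 + 17×141 = 742 + 2397 = 3139
ΣP(Period 0)Q(Period 0) = 12×53 + 18×141 = 636 + 2538 = 3174
link = 3139/3174 = 0.988973
Link Period 1→Period 2:
ΣP(Period 2)Q(Period 1) = 12×65 + 18×145 = 780 + 2610 = 3390
ΣP(Period 1)Q(Period 1) = 14×65 + 17×145 = 910 + 2465 = 3375
link = 3390/3375 = 1.004444
Chained index = 100 × 0.988973 × 1.004444 = 99.3368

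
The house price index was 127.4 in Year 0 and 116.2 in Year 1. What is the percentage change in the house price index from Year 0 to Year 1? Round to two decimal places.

Change = (116.2 − 127.4) / 127.4 × 100
       = -11.2 / 127.4 × 100 = -8.7912%

-8.79%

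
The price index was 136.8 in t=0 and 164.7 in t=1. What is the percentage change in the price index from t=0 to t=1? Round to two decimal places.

Change = (164.7 − 136.8) / 136.8 × 100
       = 27.9 / 136.8 × 100 = 20.3947%

20.39%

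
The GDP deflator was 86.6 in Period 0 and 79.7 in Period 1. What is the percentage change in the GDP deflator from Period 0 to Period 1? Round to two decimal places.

-7.97%

Change = (79.7 − 86.6) / 86.6 × 100
       = -6.9 / 86.6 × 100 = -7.9677%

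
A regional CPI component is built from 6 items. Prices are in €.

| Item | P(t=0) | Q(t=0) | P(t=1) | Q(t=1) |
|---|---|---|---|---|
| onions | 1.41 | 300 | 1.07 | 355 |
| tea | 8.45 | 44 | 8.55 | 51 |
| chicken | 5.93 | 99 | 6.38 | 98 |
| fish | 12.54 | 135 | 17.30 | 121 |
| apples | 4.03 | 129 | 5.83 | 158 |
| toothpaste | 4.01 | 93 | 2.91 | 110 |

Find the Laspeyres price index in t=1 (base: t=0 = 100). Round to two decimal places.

118.13

Laspeyres price index uses base-period quantities as weights.
ΣP(t=1)·Q(t=0) = 1.07×300 + 8.55×44 + 6.38×99 + 17.30×135 + 5.83×129 + 2.91×93 = 321 + 376.2 + 631.62 + 2335.5 + 752.07 + 270.63 = 4687.02
ΣP(t=0)·Q(t=0) = 1.41×300 + 8.45×44 + 5.93×99 + 12.54×135 + 4.03×129 + 4.01×93 = 423 + 371.8 + 587.07 + 1692.9 + 519.87 + 372.93 = 3967.57
Index = 4687.02 / 3967.57 × 100 = 118.1333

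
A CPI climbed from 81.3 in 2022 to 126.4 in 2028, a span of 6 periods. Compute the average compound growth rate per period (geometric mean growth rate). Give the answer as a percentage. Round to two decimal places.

7.63%

Growth factor = (126.4/81.3)^(1/6) = (1.554736)^(1/6) = 1.076323
Growth rate = 1.076323 − 1 = 0.076323 = 7.6323%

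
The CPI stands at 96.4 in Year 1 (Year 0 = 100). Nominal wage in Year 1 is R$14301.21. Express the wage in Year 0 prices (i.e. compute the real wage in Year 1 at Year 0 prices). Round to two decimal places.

Real = Nominal ÷ (Index/100) = 14301.21 ÷ (96.4/100)
     = 14301.21 ÷ 0.964 = 14835.2801

14835.28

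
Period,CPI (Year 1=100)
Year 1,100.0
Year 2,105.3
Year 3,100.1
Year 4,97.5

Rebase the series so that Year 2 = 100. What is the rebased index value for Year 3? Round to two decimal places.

95.06

Rebased(Year 3) = 100.1 / 105.3 × 100 = 95.0617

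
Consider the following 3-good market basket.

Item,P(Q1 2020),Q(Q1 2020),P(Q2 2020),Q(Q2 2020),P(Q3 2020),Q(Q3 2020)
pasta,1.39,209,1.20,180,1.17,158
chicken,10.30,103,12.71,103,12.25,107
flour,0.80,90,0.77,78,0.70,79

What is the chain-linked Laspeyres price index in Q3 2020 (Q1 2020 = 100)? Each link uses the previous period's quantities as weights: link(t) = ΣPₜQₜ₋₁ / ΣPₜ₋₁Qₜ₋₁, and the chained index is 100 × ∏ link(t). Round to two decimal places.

Link Q1 2020→Q2 2020:
ΣP(Q2 2020)Q(Q1 2020) = 1.20×209 + 12.71×103 + 0.77×90 = 250.8 + 1309.13 + 69.3 = 1629.23
ΣP(Q1 2020)Q(Q1 2020) = 1.39×209 + 10.30×103 + 0.80×90 = 290.51 + 1060.9 + 72 = 1423.41
link = 1629.23/1423.41 = 1.144596
Link Q2 2020→Q3 2020:
ΣP(Q3 2020)Q(Q2 2020) = 1.17×180 + 12.25×103 + 0.70×78 = 210.6 + 1261.75 + 54.6 = 1526.95
ΣP(Q2 2020)Q(Q2 2020) = 1.20×180 + 12.71×103 + 0.77×78 = 216 + 1309.13 + 60.06 = 1585.19
link = 1526.95/1585.19 = 0.963260
Chained index = 100 × 1.144596 × 0.963260 = 110.2544

110.25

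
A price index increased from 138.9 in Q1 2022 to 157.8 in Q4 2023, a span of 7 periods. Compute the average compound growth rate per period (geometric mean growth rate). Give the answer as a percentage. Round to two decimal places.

1.84%

Growth factor = (157.8/138.9)^(1/7) = (1.136069)^(1/7) = 1.018392
Growth rate = 1.018392 − 1 = 0.018392 = 1.8392%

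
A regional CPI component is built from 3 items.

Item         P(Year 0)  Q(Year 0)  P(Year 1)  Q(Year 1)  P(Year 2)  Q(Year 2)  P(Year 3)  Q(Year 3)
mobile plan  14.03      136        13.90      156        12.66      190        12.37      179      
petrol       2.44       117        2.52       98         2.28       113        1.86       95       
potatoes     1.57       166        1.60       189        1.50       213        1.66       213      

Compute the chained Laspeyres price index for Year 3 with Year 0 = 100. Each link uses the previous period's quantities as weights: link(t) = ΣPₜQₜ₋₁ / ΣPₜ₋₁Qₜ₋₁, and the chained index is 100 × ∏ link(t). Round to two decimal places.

Link Year 0→Year 1:
ΣP(Year 1)Q(Year 0) = 13.90×136 + 2.52×117 + 1.60×166 = 1890.4 + 294.84 + 265.6 = 2450.84
ΣP(Year 0)Q(Year 0) = 14.03×136 + 2.44×117 + 1.57×166 = 1908.08 + 285.48 + 260.62 = 2454.18
link = 2450.84/2454.18 = 0.998639
Link Year 1→Year 2:
ΣP(Year 2)Q(Year 1) = 12.66×156 + 2.28×98 + 1.50×189 = 1974.96 + 223.44 + 283.5 = 2481.9
ΣP(Year 1)Q(Year 1) = 13.90×156 + 2.52×98 + 1.60×189 = 2168.4 + 246.96 + 302.4 = 2717.76
link = 2481.9/2717.76 = 0.913215
Link Year 2→Year 3:
ΣP(Year 3)Q(Year 2) = 12.37×190 + 1.86×113 + 1.66×213 = 2350.3 + 210.18 + 353.58 = 2914.06
ΣP(Year 2)Q(Year 2) = 12.66×190 + 2.28×113 + 1.50×213 = 2405.4 + 257.64 + 319.5 = 2982.54
link = 2914.06/2982.54 = 0.977040
Chained index = 100 × 0.998639 × 0.913215 × 0.977040 = 89.1033

89.10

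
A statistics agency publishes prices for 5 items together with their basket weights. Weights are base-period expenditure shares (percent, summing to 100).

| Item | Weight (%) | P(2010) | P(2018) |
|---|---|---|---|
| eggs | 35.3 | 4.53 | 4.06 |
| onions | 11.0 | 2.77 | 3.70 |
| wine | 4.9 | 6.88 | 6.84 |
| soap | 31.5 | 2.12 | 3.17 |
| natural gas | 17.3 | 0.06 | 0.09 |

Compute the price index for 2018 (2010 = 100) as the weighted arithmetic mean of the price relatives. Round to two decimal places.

124.25

eggs: 35.3 × (4.06/4.53) = 35.3 × 0.896247 = 31.6375
onions: 11.0 × (3.70/2.77) = 11.0 × 1.335740 = 14.6931
wine: 4.9 × (6.84/6.88) = 4.9 × 0.994186 = 4.8715
soap: 31.5 × (3.17/2.12) = 31.5 × 1.495283 = 47.1014
natural gas: 17.3 × (0.09/0.06) = 17.3 × 1.500000 = 25.9500
Index = Σ wᵢ·(p₁ᵢ/p₀ᵢ) = 31.6375 + 14.6931 + 4.8715 + 47.1014 + 25.9500 = 124.2536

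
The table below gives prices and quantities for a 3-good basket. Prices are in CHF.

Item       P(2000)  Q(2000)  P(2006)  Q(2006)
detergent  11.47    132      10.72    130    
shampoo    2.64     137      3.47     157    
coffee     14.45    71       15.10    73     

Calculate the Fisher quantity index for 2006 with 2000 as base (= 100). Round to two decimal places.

Laspeyres component (base-period weights):
ΣP(2000)Q(2006) = 11.47×130 + 2.64×157 + 14.45×73 = 1491.1 + 414.48 + 1054.85 = 2960.43
ΣP(2000)Q(2000) = 11.47×132 + 2.64×137 + 14.45×71 = 1514.04 + 361.68 + 1025.95 = 2901.67
L = 2960.43 / 2901.67 × 100 = 102.0250
Paasche component (current-period weights):
ΣP(2006)Q(2006) = 10.72×130 + 3.47×157 + 15.10×73 = 1393.6 + 544.79 + 1102.3 = 3040.69
ΣP(2006)Q(2000) = 10.72×132 + 3.47×137 + 15.10×71 = 1415.04 + 475.39 + 1072.1 = 2962.53
P = 3040.69 / 2962.53 × 100 = 102.6383
Fisher = √(L × P) = √(102.0250 × 102.6383) = 102.3312

102.33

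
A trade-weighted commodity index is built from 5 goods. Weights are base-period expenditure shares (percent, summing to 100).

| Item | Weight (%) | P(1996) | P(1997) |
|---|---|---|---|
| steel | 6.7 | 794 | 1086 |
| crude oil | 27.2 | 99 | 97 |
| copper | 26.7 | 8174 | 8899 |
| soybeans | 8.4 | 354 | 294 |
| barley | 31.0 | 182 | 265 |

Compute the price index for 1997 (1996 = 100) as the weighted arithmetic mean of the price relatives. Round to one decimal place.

117.0

steel: 6.7 × (1086/794) = 6.7 × 1.367758 = 9.1640
crude oil: 27.2 × (97/99) = 27.2 × 0.979798 = 26.6505
copper: 26.7 × (8899/8174) = 26.7 × 1.088696 = 29.0682
soybeans: 8.4 × (294/354) = 8.4 × 0.830508 = 6.9763
barley: 31.0 × (265/182) = 31.0 × 1.456044 = 45.1374
Index = Σ wᵢ·(p₁ᵢ/p₀ᵢ) = 9.1640 + 26.6505 + 29.0682 + 6.9763 + 45.1374 = 116.9963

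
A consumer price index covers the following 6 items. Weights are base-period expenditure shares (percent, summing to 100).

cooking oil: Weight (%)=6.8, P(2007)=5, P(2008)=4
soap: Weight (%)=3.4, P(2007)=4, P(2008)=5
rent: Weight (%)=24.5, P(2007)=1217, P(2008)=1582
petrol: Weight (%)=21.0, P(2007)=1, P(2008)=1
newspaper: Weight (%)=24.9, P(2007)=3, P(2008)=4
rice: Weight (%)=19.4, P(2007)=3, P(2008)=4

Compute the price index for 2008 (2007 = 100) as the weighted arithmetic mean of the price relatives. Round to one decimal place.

cooking oil: 6.8 × (4/5) = 6.8 × 0.800000 = 5.4400
soap: 3.4 × (5/4) = 3.4 × 1.250000 = 4.2500
rent: 24.5 × (1582/1217) = 24.5 × 1.299918 = 31.8480
petrol: 21.0 × (1/1) = 21.0 × 1.000000 = 21.0000
newspaper: 24.9 × (4/3) = 24.9 × 1.333333 = 33.2000
rice: 19.4 × (4/3) = 19.4 × 1.333333 = 25.8667
Index = Σ wᵢ·(p₁ᵢ/p₀ᵢ) = 5.4400 + 4.2500 + 31.8480 + 21.0000 + 33.2000 + 25.8667 = 121.6047

121.6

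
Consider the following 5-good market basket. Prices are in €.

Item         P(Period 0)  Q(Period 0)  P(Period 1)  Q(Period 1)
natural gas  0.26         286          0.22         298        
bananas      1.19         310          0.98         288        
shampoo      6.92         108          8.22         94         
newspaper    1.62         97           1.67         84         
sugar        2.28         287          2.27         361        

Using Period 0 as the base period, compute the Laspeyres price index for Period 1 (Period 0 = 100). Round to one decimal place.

Laspeyres price index uses base-period quantities as weights.
ΣP(Period 1)·Q(Period 0) = 0.22×286 + 0.98×310 + 8.22×108 + 1.67×97 + 2.27×287 = 62.92 + 303.8 + 887.76 + 161.99 + 651.49 = 2067.96
ΣP(Period 0)·Q(Period 0) = 0.26×286 + 1.19×310 + 6.92×108 + 1.62×97 + 2.28×287 = 74.36 + 368.9 + 747.36 + 157.14 + 654.36 = 2002.12
Index = 2067.96 / 2002.12 × 100 = 103.2885

103.3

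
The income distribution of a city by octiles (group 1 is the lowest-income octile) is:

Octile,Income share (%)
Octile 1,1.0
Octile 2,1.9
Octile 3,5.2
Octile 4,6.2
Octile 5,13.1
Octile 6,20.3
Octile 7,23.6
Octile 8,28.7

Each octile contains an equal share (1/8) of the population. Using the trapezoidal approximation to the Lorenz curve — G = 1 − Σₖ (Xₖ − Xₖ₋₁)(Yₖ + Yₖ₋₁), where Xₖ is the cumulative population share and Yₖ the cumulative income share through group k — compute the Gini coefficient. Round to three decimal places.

Cumulative income shares Yₖ: 0.0100, 0.0290, 0.0810, 0.1430, 0.2740, 0.4770, 0.7130, 1.0000
Σ (Xₖ−Xₖ₋₁)(Yₖ+Yₖ₋₁) = (1/8)(0.0100+0.0000) + (1/8)(0.0290+0.0100) + (1/8)(0.0810+0.0290) + (1/8)(0.1430+0.0810) + (1/8)(0.2740+0.1430) + (1/8)(0.4770+0.2740) + (1/8)(0.7130+0.4770) + (1/8)(1.0000+0.7130)
  = 0.0013 + 0.0049 + 0.0138 + 0.0280 + 0.0521 + 0.0939 + 0.1488 + 0.2141 = 0.5568
G = 1 − 0.5568 = 0.4432

0.443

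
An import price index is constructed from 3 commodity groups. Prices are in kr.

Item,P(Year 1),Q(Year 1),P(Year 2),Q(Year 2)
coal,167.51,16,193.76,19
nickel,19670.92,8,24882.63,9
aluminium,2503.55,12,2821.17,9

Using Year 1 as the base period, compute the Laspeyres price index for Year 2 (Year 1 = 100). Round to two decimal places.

Laspeyres price index uses base-period quantities as weights.
ΣP(Year 2)·Q(Year 1) = 193.76×16 + 24882.63×8 + 2821.17×12 = 3100.16 + 199061.04 + 33854.04 = 236015.24
ΣP(Year 1)·Q(Year 1) = 167.51×16 + 19670.92×8 + 2503.55×12 = 2680.16 + 157367.36 + 30042.6 = 190090.12
Index = 236015.24 / 190090.12 × 100 = 124.1597

124.16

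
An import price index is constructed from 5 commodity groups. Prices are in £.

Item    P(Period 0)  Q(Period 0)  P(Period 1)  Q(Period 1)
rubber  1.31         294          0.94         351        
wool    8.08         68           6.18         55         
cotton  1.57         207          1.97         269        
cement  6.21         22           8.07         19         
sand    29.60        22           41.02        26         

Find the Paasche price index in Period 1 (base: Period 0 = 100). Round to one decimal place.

109.3

Paasche price index uses current-period quantities as weights.
ΣP(Period 1)·Q(Period 1) = 0.94×351 + 6.18×55 + 1.97×269 + 8.07×19 + 41.02×26 = 329.94 + 339.9 + 529.93 + 153.33 + 1066.52 = 2419.62
ΣP(Period 0)·Q(Period 1) = 1.31×351 + 8.08×55 + 1.57×269 + 6.21×19 + 29.60×26 = 459.81 + 444.4 + 422.33 + 117.99 + 769.6 = 2214.13
Index = 2419.62 / 2214.13 × 100 = 109.2808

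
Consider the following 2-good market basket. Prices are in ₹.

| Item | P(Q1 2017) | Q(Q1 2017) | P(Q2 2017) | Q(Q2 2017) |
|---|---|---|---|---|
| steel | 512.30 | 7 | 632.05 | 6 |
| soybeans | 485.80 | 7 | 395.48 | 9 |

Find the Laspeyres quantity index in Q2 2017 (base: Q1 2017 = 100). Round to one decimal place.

106.6

Laspeyres quantity index uses base-period prices as weights.
ΣP(Q1 2017)·Q(Q2 2017) = 512.30×6 + 485.80×9 = 3073.8 + 4372.2 = 7446
ΣP(Q1 2017)·Q(Q1 2017) = 512.30×7 + 485.80×7 = 3586.1 + 3400.6 = 6986.7
Index = 7446 / 6986.7 × 100 = 106.5739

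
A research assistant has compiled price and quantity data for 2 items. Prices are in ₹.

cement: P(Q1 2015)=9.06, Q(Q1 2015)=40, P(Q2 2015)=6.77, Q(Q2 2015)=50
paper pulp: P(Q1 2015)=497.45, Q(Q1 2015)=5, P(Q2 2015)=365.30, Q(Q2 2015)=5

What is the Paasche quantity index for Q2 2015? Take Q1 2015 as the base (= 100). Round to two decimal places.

103.23

Paasche quantity index uses current-period prices as weights.
ΣP(Q2 2015)·Q(Q2 2015) = 6.77×50 + 365.30×5 = 338.5 + 1826.5 = 2165
ΣP(Q2 2015)·Q(Q1 2015) = 6.77×40 + 365.30×5 = 270.8 + 1826.5 = 2097.3
Index = 2165 / 2097.3 × 100 = 103.2280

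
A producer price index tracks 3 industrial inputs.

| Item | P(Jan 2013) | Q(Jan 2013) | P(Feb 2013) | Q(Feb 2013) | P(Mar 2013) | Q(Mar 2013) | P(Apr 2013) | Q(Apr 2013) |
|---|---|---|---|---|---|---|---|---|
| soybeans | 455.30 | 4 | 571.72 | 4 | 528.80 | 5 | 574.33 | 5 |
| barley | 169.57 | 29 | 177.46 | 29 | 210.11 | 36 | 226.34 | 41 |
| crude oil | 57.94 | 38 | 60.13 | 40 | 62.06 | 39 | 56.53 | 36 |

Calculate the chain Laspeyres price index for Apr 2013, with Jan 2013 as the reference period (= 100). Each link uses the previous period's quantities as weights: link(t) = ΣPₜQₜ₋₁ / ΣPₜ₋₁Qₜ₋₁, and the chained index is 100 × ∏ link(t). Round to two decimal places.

Link Jan 2013→Feb 2013:
ΣP(Feb 2013)Q(Jan 2013) = 571.72×4 + 177.46×29 + 60.13×38 = 2286.88 + 5146.34 + 2284.94 = 9718.16
ΣP(Jan 2013)Q(Jan 2013) = 455.30×4 + 169.57×29 + 57.94×38 = 1821.2 + 4917.53 + 2201.72 = 8940.45
link = 9718.16/8940.45 = 1.086988
Link Feb 2013→Mar 2013:
ΣP(Mar 2013)Q(Feb 2013) = 528.80×4 + 210.11×29 + 62.06×40 = 2115.2 + 6093.19 + 2482.4 = 10690.79
ΣP(Feb 2013)Q(Feb 2013) = 571.72×4 + 177.46×29 + 60.13×40 = 2286.88 + 5146.34 + 2405.2 = 9838.42
link = 10690.79/9838.42 = 1.086637
Link Mar 2013→Apr 2013:
ΣP(Apr 2013)Q(Mar 2013) = 574.33×5 + 226.34×36 + 56.53×39 = 2871.65 + 8148.24 + 2204.67 = 13224.56
ΣP(Mar 2013)Q(Mar 2013) = 528.80×5 + 210.11×36 + 62.06×39 = 2644 + 7563.96 + 2420.34 = 12628.3
link = 13224.56/12628.3 = 1.047216
Chained index = 100 × 1.086988 × 1.086637 × 1.047216 = 123.6931

123.69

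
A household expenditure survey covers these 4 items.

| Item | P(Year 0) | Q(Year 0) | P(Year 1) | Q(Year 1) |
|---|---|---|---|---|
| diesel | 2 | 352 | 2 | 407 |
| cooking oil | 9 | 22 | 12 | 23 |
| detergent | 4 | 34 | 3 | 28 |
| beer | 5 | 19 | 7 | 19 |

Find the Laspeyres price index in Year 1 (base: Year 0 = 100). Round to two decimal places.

Laspeyres price index uses base-period quantities as weights.
ΣP(Year 1)·Q(Year 0) = 2×352 + 12×22 + 3×34 + 7×19 = 704 + 264 + 102 + 133 = 1203
ΣP(Year 0)·Q(Year 0) = 2×352 + 9×22 + 4×34 + 5×19 = 704 + 198 + 136 + 95 = 1133
Index = 1203 / 1133 × 100 = 106.1783

106.18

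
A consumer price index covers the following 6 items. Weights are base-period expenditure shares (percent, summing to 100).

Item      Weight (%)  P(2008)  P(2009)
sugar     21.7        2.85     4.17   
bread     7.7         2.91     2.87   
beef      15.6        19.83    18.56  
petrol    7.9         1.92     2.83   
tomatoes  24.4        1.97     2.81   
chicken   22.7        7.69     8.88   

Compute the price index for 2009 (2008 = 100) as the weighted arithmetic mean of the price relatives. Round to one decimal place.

126.6

sugar: 21.7 × (4.17/2.85) = 21.7 × 1.463158 = 31.7505
bread: 7.7 × (2.87/2.91) = 7.7 × 0.986254 = 7.5942
beef: 15.6 × (18.56/19.83) = 15.6 × 0.935956 = 14.6009
petrol: 7.9 × (2.83/1.92) = 7.9 × 1.473958 = 11.6443
tomatoes: 24.4 × (2.81/1.97) = 24.4 × 1.426396 = 34.8041
chicken: 22.7 × (8.88/7.69) = 22.7 × 1.154746 = 26.2127
Index = Σ wᵢ·(p₁ᵢ/p₀ᵢ) = 31.7505 + 7.5942 + 14.6009 + 11.6443 + 34.8041 + 26.2127 = 126.6067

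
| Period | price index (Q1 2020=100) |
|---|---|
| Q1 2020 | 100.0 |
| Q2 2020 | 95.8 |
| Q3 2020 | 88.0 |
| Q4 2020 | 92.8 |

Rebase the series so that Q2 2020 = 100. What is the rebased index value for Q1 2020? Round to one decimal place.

104.4

Rebased(Q1 2020) = 100.0 / 95.8 × 100 = 104.3841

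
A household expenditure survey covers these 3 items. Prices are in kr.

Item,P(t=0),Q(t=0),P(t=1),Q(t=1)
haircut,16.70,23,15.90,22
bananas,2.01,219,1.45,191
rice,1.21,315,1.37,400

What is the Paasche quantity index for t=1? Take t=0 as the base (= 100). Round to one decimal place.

105.4

Paasche quantity index uses current-period prices as weights.
ΣP(t=1)·Q(t=1) = 15.90×22 + 1.45×191 + 1.37×400 = 349.8 + 276.95 + 548 = 1174.75
ΣP(t=1)·Q(t=0) = 15.90×23 + 1.45×219 + 1.37×315 = 365.7 + 317.55 + 431.55 = 1114.8
Index = 1174.75 / 1114.8 × 100 = 105.3776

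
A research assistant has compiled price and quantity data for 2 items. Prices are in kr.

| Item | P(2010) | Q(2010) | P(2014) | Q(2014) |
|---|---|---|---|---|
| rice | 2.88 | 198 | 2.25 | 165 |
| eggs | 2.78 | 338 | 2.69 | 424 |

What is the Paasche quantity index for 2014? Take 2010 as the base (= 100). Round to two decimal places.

Paasche quantity index uses current-period prices as weights.
ΣP(2014)·Q(2014) = 2.25×165 + 2.69×424 = 371.25 + 1140.56 = 1511.81
ΣP(2014)·Q(2010) = 2.25×198 + 2.69×338 = 445.5 + 909.22 = 1354.72
Index = 1511.81 / 1354.72 × 100 = 111.5958

111.60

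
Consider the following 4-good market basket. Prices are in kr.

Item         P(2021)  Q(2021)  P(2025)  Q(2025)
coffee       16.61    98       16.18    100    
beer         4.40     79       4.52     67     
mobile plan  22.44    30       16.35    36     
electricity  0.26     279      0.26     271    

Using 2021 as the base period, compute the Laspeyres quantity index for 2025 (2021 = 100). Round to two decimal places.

104.15

Laspeyres quantity index uses base-period prices as weights.
ΣP(2021)·Q(2025) = 16.61×100 + 4.40×67 + 22.44×36 + 0.26×271 = 1661 + 294.8 + 807.84 + 70.46 = 2834.1
ΣP(2021)·Q(2021) = 16.61×98 + 4.40×79 + 22.44×30 + 0.26×279 = 1627.78 + 347.6 + 673.2 + 72.54 = 2721.12
Index = 2834.1 / 2721.12 × 100 = 104.1520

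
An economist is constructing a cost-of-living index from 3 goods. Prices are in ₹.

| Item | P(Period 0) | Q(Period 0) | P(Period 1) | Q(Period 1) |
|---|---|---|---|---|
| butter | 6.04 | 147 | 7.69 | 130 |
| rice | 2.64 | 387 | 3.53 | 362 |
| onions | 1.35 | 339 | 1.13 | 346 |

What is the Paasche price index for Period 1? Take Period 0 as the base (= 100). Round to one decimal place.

Paasche price index uses current-period quantities as weights.
ΣP(Period 1)·Q(Period 1) = 7.69×130 + 3.53×362 + 1.13×346 = 999.7 + 1277.86 + 390.98 = 2668.54
ΣP(Period 0)·Q(Period 1) = 6.04×130 + 2.64×362 + 1.35×346 = 785.2 + 955.68 + 467.1 = 2207.98
Index = 2668.54 / 2207.98 × 100 = 120.8589

120.9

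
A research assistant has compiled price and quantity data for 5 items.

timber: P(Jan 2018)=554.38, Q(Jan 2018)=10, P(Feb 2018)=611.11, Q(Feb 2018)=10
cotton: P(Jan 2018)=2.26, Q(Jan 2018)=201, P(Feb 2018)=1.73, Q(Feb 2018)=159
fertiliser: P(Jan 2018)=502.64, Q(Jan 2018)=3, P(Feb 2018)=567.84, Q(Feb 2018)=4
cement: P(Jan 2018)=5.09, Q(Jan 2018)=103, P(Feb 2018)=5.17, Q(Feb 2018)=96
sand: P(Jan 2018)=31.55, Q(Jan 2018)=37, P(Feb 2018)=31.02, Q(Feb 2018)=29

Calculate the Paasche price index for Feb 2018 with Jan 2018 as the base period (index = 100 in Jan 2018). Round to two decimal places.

107.90

Paasche price index uses current-period quantities as weights.
ΣP(Feb 2018)·Q(Feb 2018) = 611.11×10 + 1.73×159 + 567.84×4 + 5.17×96 + 31.02×29 = 6111.1 + 275.07 + 2271.36 + 496.32 + 899.58 = 10053.43
ΣP(Jan 2018)·Q(Feb 2018) = 554.38×10 + 2.26×159 + 502.64×4 + 5.09×96 + 31.55×29 = 5543.8 + 359.34 + 2010.56 + 488.64 + 914.95 = 9317.29
Index = 10053.43 / 9317.29 × 100 = 107.9008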